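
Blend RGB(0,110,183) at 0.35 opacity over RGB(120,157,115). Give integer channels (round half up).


C = α×F + (1-α)×B, with 1-α = 0.65
R: 0.35×0 + 0.65×120 = 0.00 + 78.00 = 78.00 → 78
G: 0.35×110 + 0.65×157 = 38.50 + 102.05 = 140.55 → 141
B: 0.35×183 + 0.65×115 = 64.05 + 74.75 = 138.80 → 139
= RGB(78, 141, 139)


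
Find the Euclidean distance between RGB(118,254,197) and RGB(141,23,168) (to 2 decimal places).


d = √[(R₁-R₂)² + (G₁-G₂)² + (B₁-B₂)²]
d = √[(118-141)² + (254-23)² + (197-168)²]
d = √[529 + 53361 + 841]
d = √54731
d ≈ 233.95


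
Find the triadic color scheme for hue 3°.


Triadic: equally spaced at 120° intervals
H1 = 3°
H2 = (3 + 120) mod 360 = 123°
H3 = (3 + 240) mod 360 = 243°
Triadic = 3°, 123°, 243°


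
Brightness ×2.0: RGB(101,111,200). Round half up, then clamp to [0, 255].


Multiply each channel by 2.0, round half up, clamp to [0, 255]
R: 101×2.0 = 202
G: 111×2.0 = 222
B: 200×2.0 = 400 → clamp → 255
= RGB(202, 222, 255)


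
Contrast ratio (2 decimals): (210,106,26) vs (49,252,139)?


Linearize each sRGB channel c=v/255: c/12.92 if c ≤ 0.04045 else ((c+0.055)/1.055)^2.4
L = 0.2126×R_lin + 0.7152×G_lin + 0.0722×B_lin
Color 1 (210,106,26):
  R=210: 210/255≈0.8235 > 0.04045 → ((0.8235+0.055)/1.055)^2.4 ≈ 0.64448
  G=106: 106/255≈0.4157 > 0.04045 → ((0.4157+0.055)/1.055)^2.4 ≈ 0.14413
  B=26: 26/255≈0.1020 > 0.04045 → ((0.1020+0.055)/1.055)^2.4 ≈ 0.01033
  L1 = 0.2126×0.64448 + 0.7152×0.14413 + 0.0722×0.01033 ≈ 0.24084
Color 2 (49,252,139):
  R=49: 49/255≈0.1922 > 0.04045 → ((0.1922+0.055)/1.055)^2.4 ≈ 0.03071
  G=252: 252/255≈0.9882 > 0.04045 → ((0.9882+0.055)/1.055)^2.4 ≈ 0.97345
  B=139: 139/255≈0.5451 > 0.04045 → ((0.5451+0.055)/1.055)^2.4 ≈ 0.25818
  L2 = 0.2126×0.03071 + 0.7152×0.97345 + 0.0722×0.25818 ≈ 0.72138
Lighter = 0.72138, Darker = 0.24084
Ratio = (L_lighter + 0.05) / (L_darker + 0.05)
Ratio = (0.72138 + 0.05) / (0.24084 + 0.05) = 0.77138 / 0.29084 ≈ 2.6522
Ratio ≈ 2.65:1


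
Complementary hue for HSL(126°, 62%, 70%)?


Complement = opposite side of color wheel = hue + 180°
H' = (126 + 180) mod 360 = 306°
S and L unchanged.
= HSL(306°, 62%, 70%)


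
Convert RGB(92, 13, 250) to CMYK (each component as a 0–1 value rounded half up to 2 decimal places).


R'=92/255≈0.3608, G'=13/255≈0.0510, B'=250/255≈0.9804
K = 1 - max(R',G',B') = 1 - 250/255 = 5/255 = 0.01960… → 0.02
(1-R'-K)/(1-K) simplifies to (max-R)/max with max = 250:
C = (250-92)/250 = 158/250 = 0.632 → 0.63
M = (250-13)/250 = 237/250 = 0.948 → 0.95
Y = (250-250)/250 = 0/250 = 0 → 0.00
= CMYK(0.63, 0.95, 0.00, 0.02)


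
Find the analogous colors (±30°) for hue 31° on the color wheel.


Base hue: 31°
Left analog: (31 - 30) mod 360 = 1°
Right analog: (31 + 30) mod 360 = 61°
Analogous hues = 1° and 61°


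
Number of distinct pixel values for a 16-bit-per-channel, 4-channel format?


Total bits = 16 bits/channel × 4 channels = 64 bits
Distinct pixel values = 2^64
= 18,446,744,073,709,551,616 pixel values


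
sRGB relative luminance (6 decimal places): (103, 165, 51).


Linearize each channel (sRGB transfer function): c = v/255; c_lin = c/12.92 if c ≤ 0.04045, else ((c+0.055)/1.055)^2.4
  R: 103/255 ≈ 0.403922 > 0.04045 → ((0.403922+0.055)/1.055)^2.4 ≈ 0.135633
  G: 165/255 ≈ 0.647059 > 0.04045 → ((0.647059+0.055)/1.055)^2.4 ≈ 0.376262
  B: 51/255 ≈ 0.200000 > 0.04045 → ((0.200000+0.055)/1.055)^2.4 ≈ 0.033105
R_lin = 0.135633, G_lin = 0.376262, B_lin = 0.033105
L = 0.2126×R + 0.7152×G + 0.0722×B
L = 0.2126×0.135633 + 0.7152×0.376262 + 0.0722×0.033105
L ≈ 0.300328


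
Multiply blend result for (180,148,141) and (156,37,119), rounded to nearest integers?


Multiply: C = A×B/255, rounded to nearest integer
R: 180×156/255 = 28080/255 ≈ 110.118 → 110
G: 148×37/255 = 5476/255 ≈ 21.475 → 21
B: 141×119/255 = 16779/255 ≈ 65.800 → 66
= RGB(110, 21, 66)


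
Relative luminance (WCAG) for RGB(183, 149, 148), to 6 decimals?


Linearize each channel (sRGB transfer function): c = v/255; c_lin = c/12.92 if c ≤ 0.04045, else ((c+0.055)/1.055)^2.4
  R: 183/255 ≈ 0.717647 > 0.04045 → ((0.717647+0.055)/1.055)^2.4 ≈ 0.473531
  G: 149/255 ≈ 0.584314 > 0.04045 → ((0.584314+0.055)/1.055)^2.4 ≈ 0.300544
  B: 148/255 ≈ 0.580392 > 0.04045 → ((0.580392+0.055)/1.055)^2.4 ≈ 0.296138
R_lin = 0.473531, G_lin = 0.300544, B_lin = 0.296138
L = 0.2126×R + 0.7152×G + 0.0722×B
L = 0.2126×0.473531 + 0.7152×0.300544 + 0.0722×0.296138
L ≈ 0.337003


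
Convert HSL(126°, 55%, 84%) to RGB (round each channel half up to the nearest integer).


H=126°, S=0.55, L=0.84
C = (1-|2L-1|)×S = (1-|0.68|)×0.55 = 0.176
H' = H/60 = 126/60 ≈ 2.1000; X = C×(1-|H' mod 2 - 1|) = 0.0176
m = L - C/2 = 0.84 - 0.088 = 0.752
Sector ⌊H'⌋ = 2 → (R',G',B') = (0.0, 0.176, 0.0176)
RGB = ((R'+m)×255, (G'+m)×255, (B'+m)×255) = (191.76, 236.64, 196.248)
Round half up → RGB(192, 237, 196)


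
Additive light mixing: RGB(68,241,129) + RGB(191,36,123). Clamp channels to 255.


Additive: each channel = min(255, C₁+C₂)
R: 68+191 = 259 → 255
G: 241+36 = 277 → 255
B: 129+123 = 252 → 252
= RGB(255, 255, 252)


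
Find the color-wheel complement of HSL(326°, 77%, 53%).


Complement = opposite side of color wheel = hue + 180°
H' = (326 + 180) mod 360 = 146°
S and L unchanged.
= HSL(146°, 77%, 53%)


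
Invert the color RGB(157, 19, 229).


Invert: (255-R, 255-G, 255-B)
R: 255-157 = 98
G: 255-19 = 236
B: 255-229 = 26
= RGB(98, 236, 26)


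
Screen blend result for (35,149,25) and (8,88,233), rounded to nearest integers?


Screen: C = 255 - (255-A)×(255-B)/255, rounded to nearest integer
R: 255 - (255-35)×(255-8)/255 = 255 - 54340/255 ≈ 255 - 213.098 = 41.902 → 42
G: 255 - (255-149)×(255-88)/255 = 255 - 17702/255 ≈ 255 - 69.420 = 185.580 → 186
B: 255 - (255-25)×(255-233)/255 = 255 - 5060/255 ≈ 255 - 19.843 = 235.157 → 235
= RGB(42, 186, 235)


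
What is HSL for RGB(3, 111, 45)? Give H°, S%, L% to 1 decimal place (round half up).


Normalize: R'=3/255≈0.0118, G'=111/255≈0.4353, B'=45/255≈0.1765
Max=111/255, Min=3/255, Δ=Max-Min=108/255
L = (Max+Min)/2 = (111+3)/510 = 114/510 = 0.22352… → L = 22.4%
L ≤ 0.5 → S = Δ/(Max+Min) = 108/(111+3) = 108/114 = 0.94736… → S = 94.7%
(the 1/255 factors cancel in S and H, so raw channel differences can be used)
Max is G' → H = 60 × ((B-R)/Δ + 2) = 60 × ((45-3)/108 + 2)
  42/108 + 2 = 0.3888… + 2 = 2.3888…
  H = 60 × 2.3888… = 143.333…° → H = 143.3°
= HSL(143.3°, 94.7%, 22.4%)


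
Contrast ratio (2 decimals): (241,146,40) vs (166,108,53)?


Linearize each sRGB channel c=v/255: c/12.92 if c ≤ 0.04045 else ((c+0.055)/1.055)^2.4
L = 0.2126×R_lin + 0.7152×G_lin + 0.0722×B_lin
Color 1 (241,146,40):
  R=241: 241/255≈0.9451 > 0.04045 → ((0.9451+0.055)/1.055)^2.4 ≈ 0.87962
  G=146: 146/255≈0.5725 > 0.04045 → ((0.5725+0.055)/1.055)^2.4 ≈ 0.28744
  B=40: 40/255≈0.1569 > 0.04045 → ((0.1569+0.055)/1.055)^2.4 ≈ 0.02122
  L1 = 0.2126×0.87962 + 0.7152×0.28744 + 0.0722×0.02122 ≈ 0.39412
Color 2 (166,108,53):
  R=166: 166/255≈0.6510 > 0.04045 → ((0.6510+0.055)/1.055)^2.4 ≈ 0.38133
  G=108: 108/255≈0.4235 > 0.04045 → ((0.4235+0.055)/1.055)^2.4 ≈ 0.14996
  B=53: 53/255≈0.2078 > 0.04045 → ((0.2078+0.055)/1.055)^2.4 ≈ 0.03560
  L2 = 0.2126×0.38133 + 0.7152×0.14996 + 0.0722×0.03560 ≈ 0.19089
Lighter = 0.39412, Darker = 0.19089
Ratio = (L_lighter + 0.05) / (L_darker + 0.05)
Ratio = (0.39412 + 0.05) / (0.19089 + 0.05) = 0.44412 / 0.24089 ≈ 1.8436
Ratio ≈ 1.84:1


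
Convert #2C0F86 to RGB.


2C → 44 (R)
0F → 15 (G)
86 → 134 (B)
= RGB(44, 15, 134)


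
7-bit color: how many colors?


Colors = 2^bits = 2^7
= 128 colors


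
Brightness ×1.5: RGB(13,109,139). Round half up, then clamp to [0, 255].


Multiply each channel by 1.5, round half up, clamp to [0, 255]
R: 13×1.5 = 19.5 → round → 20
G: 109×1.5 = 163.5 → round → 164
B: 139×1.5 = 208.5 → round → 209
= RGB(20, 164, 209)


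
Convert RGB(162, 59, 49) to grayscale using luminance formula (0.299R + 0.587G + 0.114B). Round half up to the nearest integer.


Gray = 0.299×R + 0.587×G + 0.114×B
Gray = 0.299×162 + 0.587×59 + 0.114×49
Gray = 48.438 + 34.633 + 5.586
Gray = 88.657 → round half up → 89
Gray = 89


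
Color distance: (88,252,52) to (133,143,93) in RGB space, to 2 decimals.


d = √[(R₁-R₂)² + (G₁-G₂)² + (B₁-B₂)²]
d = √[(88-133)² + (252-143)² + (52-93)²]
d = √[2025 + 11881 + 1681]
d = √15587
d ≈ 124.85


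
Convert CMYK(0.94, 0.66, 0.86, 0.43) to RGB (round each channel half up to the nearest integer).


R = 255 × (1-C) × (1-K) = 255 × 0.06 × 0.57 = 8.721 → 9
G = 255 × (1-M) × (1-K) = 255 × 0.34 × 0.57 = 49.419 → 49
B = 255 × (1-Y) × (1-K) = 255 × 0.14 × 0.57 = 20.349 → 20
= RGB(9, 49, 20)


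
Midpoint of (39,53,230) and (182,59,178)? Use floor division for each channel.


Midpoint: each channel = ⌊(C₁+C₂)/2⌋
R: ⌊(39+182)/2⌋ = 110
G: ⌊(53+59)/2⌋ = 56
B: ⌊(230+178)/2⌋ = 204
= RGB(110, 56, 204)


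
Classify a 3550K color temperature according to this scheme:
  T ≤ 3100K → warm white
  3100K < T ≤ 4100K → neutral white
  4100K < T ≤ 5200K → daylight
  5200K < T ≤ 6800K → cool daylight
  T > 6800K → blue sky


Temperature: 3550K
3100K < 3550K ≤ 4100K → neutral white
Classification: neutral white


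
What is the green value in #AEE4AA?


Color: #AEE4AA
R = AE = 174
G = E4 = 228
B = AA = 170
Green = 228


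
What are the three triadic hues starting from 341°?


Triadic: equally spaced at 120° intervals
H1 = 341°
H2 = (341 + 120) mod 360 = 101°
H3 = (341 + 240) mod 360 = 221°
Triadic = 341°, 101°, 221°


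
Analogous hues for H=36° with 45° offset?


Base hue: 36°
Left analog: (36 - 45) mod 360 = 351°
Right analog: (36 + 45) mod 360 = 81°
Analogous hues = 351° and 81°


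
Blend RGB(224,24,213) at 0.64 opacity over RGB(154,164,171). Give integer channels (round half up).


C = α×F + (1-α)×B, with 1-α = 0.36
R: 0.64×224 + 0.36×154 = 143.36 + 55.44 = 198.80 → 199
G: 0.64×24 + 0.36×164 = 15.36 + 59.04 = 74.40 → 74
B: 0.64×213 + 0.36×171 = 136.32 + 61.56 = 197.88 → 198
= RGB(199, 74, 198)


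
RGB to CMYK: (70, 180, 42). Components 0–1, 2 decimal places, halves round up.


R'=70/255≈0.2745, G'=180/255≈0.7059, B'=42/255≈0.1647
K = 1 - max(R',G',B') = 1 - 180/255 = 75/255 = 0.29411… → 0.29
(1-R'-K)/(1-K) simplifies to (max-R)/max with max = 180:
C = (180-70)/180 = 110/180 = 0.61111… → 0.61
M = (180-180)/180 = 0/180 = 0 → 0.00
Y = (180-42)/180 = 138/180 = 0.76666… → 0.77
= CMYK(0.61, 0.00, 0.77, 0.29)


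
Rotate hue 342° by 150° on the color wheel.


New hue = (H + rotation) mod 360
New hue = (342 + 150) mod 360
= 492 mod 360
= 132°


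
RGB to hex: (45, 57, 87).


R = 45 → 2D (hex)
G = 57 → 39 (hex)
B = 87 → 57 (hex)
Hex = #2D3957


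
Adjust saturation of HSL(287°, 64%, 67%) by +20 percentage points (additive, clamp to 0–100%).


Original S = 64%
Adjustment = +20 percentage points
New S = 64 + (20) = 84
Clamp to [0, 100] → 84
= HSL(287°, 84%, 67%)


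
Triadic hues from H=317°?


Triadic: equally spaced at 120° intervals
H1 = 317°
H2 = (317 + 120) mod 360 = 77°
H3 = (317 + 240) mod 360 = 197°
Triadic = 317°, 77°, 197°


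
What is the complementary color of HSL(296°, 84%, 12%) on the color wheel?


Complement = opposite side of color wheel = hue + 180°
H' = (296 + 180) mod 360 = 116°
S and L unchanged.
= HSL(116°, 84%, 12%)


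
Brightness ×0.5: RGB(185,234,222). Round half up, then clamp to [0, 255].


Multiply each channel by 0.5, round half up, clamp to [0, 255]
R: 185×0.5 = 92.5 → round → 93
G: 234×0.5 = 117
B: 222×0.5 = 111
= RGB(93, 117, 111)


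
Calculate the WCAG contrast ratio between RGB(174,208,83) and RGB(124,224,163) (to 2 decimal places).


Linearize each sRGB channel c=v/255: c/12.92 if c ≤ 0.04045 else ((c+0.055)/1.055)^2.4
L = 0.2126×R_lin + 0.7152×G_lin + 0.0722×B_lin
Color 1 (174,208,83):
  R=174: 174/255≈0.6824 > 0.04045 → ((0.6824+0.055)/1.055)^2.4 ≈ 0.42327
  G=208: 208/255≈0.8157 > 0.04045 → ((0.8157+0.055)/1.055)^2.4 ≈ 0.63076
  B=83: 83/255≈0.3255 > 0.04045 → ((0.3255+0.055)/1.055)^2.4 ≈ 0.08650
  L1 = 0.2126×0.42327 + 0.7152×0.63076 + 0.0722×0.08650 ≈ 0.54735
Color 2 (124,224,163):
  R=124: 124/255≈0.4863 > 0.04045 → ((0.4863+0.055)/1.055)^2.4 ≈ 0.20156
  G=224: 224/255≈0.8784 > 0.04045 → ((0.8784+0.055)/1.055)^2.4 ≈ 0.74540
  B=163: 163/255≈0.6392 > 0.04045 → ((0.6392+0.055)/1.055)^2.4 ≈ 0.36625
  L2 = 0.2126×0.20156 + 0.7152×0.74540 + 0.0722×0.36625 ≈ 0.60241
Lighter = 0.60241, Darker = 0.54735
Ratio = (L_lighter + 0.05) / (L_darker + 0.05)
Ratio = (0.60241 + 0.05) / (0.54735 + 0.05) = 0.65241 / 0.59735 ≈ 1.0922
Ratio ≈ 1.09:1


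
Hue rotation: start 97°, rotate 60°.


New hue = (H + rotation) mod 360
New hue = (97 + 60) mod 360
= 157 mod 360
= 157°


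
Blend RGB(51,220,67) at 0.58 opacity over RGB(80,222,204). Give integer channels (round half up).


C = α×F + (1-α)×B, with 1-α = 0.42
R: 0.58×51 + 0.42×80 = 29.58 + 33.60 = 63.18 → 63
G: 0.58×220 + 0.42×222 = 127.60 + 93.24 = 220.84 → 221
B: 0.58×67 + 0.42×204 = 38.86 + 85.68 = 124.54 → 125
= RGB(63, 221, 125)


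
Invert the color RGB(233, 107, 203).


Invert: (255-R, 255-G, 255-B)
R: 255-233 = 22
G: 255-107 = 148
B: 255-203 = 52
= RGB(22, 148, 52)


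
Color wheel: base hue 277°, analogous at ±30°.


Base hue: 277°
Left analog: (277 - 30) mod 360 = 247°
Right analog: (277 + 30) mod 360 = 307°
Analogous hues = 247° and 307°


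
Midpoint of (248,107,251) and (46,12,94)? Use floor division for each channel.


Midpoint: each channel = ⌊(C₁+C₂)/2⌋
R: ⌊(248+46)/2⌋ = 147
G: ⌊(107+12)/2⌋ = 59
B: ⌊(251+94)/2⌋ = 172
= RGB(147, 59, 172)


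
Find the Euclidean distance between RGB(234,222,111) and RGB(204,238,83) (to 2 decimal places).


d = √[(R₁-R₂)² + (G₁-G₂)² + (B₁-B₂)²]
d = √[(234-204)² + (222-238)² + (111-83)²]
d = √[900 + 256 + 784]
d = √1940
d ≈ 44.05


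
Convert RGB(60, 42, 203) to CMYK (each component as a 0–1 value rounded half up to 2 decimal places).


R'=60/255≈0.2353, G'=42/255≈0.1647, B'=203/255≈0.7961
K = 1 - max(R',G',B') = 1 - 203/255 = 52/255 = 0.20392… → 0.20
(1-R'-K)/(1-K) simplifies to (max-R)/max with max = 203:
C = (203-60)/203 = 143/203 = 0.70443… → 0.70
M = (203-42)/203 = 161/203 = 0.79310… → 0.79
Y = (203-203)/203 = 0/203 = 0 → 0.00
= CMYK(0.70, 0.79, 0.00, 0.20)


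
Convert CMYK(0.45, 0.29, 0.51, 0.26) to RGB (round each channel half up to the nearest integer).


R = 255 × (1-C) × (1-K) = 255 × 0.55 × 0.74 = 103.785 → 104
G = 255 × (1-M) × (1-K) = 255 × 0.71 × 0.74 = 133.977 → 134
B = 255 × (1-Y) × (1-K) = 255 × 0.49 × 0.74 = 92.463 → 92
= RGB(104, 134, 92)


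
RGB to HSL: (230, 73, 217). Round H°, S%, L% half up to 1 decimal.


Normalize: R'=230/255≈0.9020, G'=73/255≈0.2863, B'=217/255≈0.8510
Max=230/255, Min=73/255, Δ=Max-Min=157/255
L = (Max+Min)/2 = (230+73)/510 = 303/510 = 0.59411… → L = 59.4%
L > 0.5 → S = Δ/(2-Max-Min) = 157/(510-230-73) = 157/207 = 0.75845… → S = 75.8%
(the 1/255 factors cancel in S and H, so raw channel differences can be used)
Max is R' → H = 60 × (((G-B)/Δ) mod 6) = 60 × (((73-217)/157) mod 6)
  (-144)/157 = -0.9171…; negative, so add 6 → 5.0828…
  H = 60 × 5.0828… = 304.968…° → H = 305.0°
= HSL(305.0°, 75.8%, 59.4%)


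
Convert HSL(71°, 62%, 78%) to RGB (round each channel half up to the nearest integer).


H=71°, S=0.62, L=0.78
C = (1-|2L-1|)×S = (1-|0.56|)×0.62 = 0.2728
H' = H/60 = 71/60 ≈ 1.1833; X = C×(1-|H' mod 2 - 1|) ≈ 0.2228
m = L - C/2 = 0.78 - 0.1364 = 0.6436
Sector ⌊H'⌋ = 1 → (R',G',B') = (≈0.2228, 0.2728, 0.0)
RGB = ((R'+m)×255, (G'+m)×255, (B'+m)×255) = (220.9286, 233.682, 164.118)
Round half up → RGB(221, 234, 164)


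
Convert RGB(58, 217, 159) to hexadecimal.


R = 58 → 3A (hex)
G = 217 → D9 (hex)
B = 159 → 9F (hex)
Hex = #3AD99F


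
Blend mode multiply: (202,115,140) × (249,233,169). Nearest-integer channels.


Multiply: C = A×B/255, rounded to nearest integer
R: 202×249/255 = 50298/255 ≈ 197.247 → 197
G: 115×233/255 = 26795/255 ≈ 105.078 → 105
B: 140×169/255 = 23660/255 ≈ 92.784 → 93
= RGB(197, 105, 93)


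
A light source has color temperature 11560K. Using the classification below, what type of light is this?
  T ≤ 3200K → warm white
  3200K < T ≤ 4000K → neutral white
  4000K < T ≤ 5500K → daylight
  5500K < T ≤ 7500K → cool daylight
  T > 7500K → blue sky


Temperature: 11560K
11560K > 7500K → blue sky
Classification: blue sky


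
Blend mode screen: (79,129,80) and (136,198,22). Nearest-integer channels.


Screen: C = 255 - (255-A)×(255-B)/255, rounded to nearest integer
R: 255 - (255-79)×(255-136)/255 = 255 - 20944/255 ≈ 255 - 82.133 = 172.867 → 173
G: 255 - (255-129)×(255-198)/255 = 255 - 7182/255 ≈ 255 - 28.165 = 226.835 → 227
B: 255 - (255-80)×(255-22)/255 = 255 - 40775/255 ≈ 255 - 159.902 = 95.098 → 95
= RGB(173, 227, 95)


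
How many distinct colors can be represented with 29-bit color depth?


Colors = 2^bits = 2^29
= 536,870,912 colors


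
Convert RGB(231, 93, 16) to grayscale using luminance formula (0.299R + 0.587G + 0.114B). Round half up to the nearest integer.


Gray = 0.299×R + 0.587×G + 0.114×B
Gray = 0.299×231 + 0.587×93 + 0.114×16
Gray = 69.069 + 54.591 + 1.824
Gray = 125.484 → round half up → 125
Gray = 125


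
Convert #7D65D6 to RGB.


7D → 125 (R)
65 → 101 (G)
D6 → 214 (B)
= RGB(125, 101, 214)


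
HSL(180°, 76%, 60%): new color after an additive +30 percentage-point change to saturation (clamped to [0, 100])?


Original S = 76%
Adjustment = +30 percentage points
New S = 76 + (30) = 106
Clamp to [0, 100] → 100
= HSL(180°, 100%, 60%)


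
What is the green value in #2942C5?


Color: #2942C5
R = 29 = 41
G = 42 = 66
B = C5 = 197
Green = 66


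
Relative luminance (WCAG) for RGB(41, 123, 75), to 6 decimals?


Linearize each channel (sRGB transfer function): c = v/255; c_lin = c/12.92 if c ≤ 0.04045, else ((c+0.055)/1.055)^2.4
  R: 41/255 ≈ 0.160784 > 0.04045 → ((0.160784+0.055)/1.055)^2.4 ≈ 0.022174
  G: 123/255 ≈ 0.482353 > 0.04045 → ((0.482353+0.055)/1.055)^2.4 ≈ 0.198069
  B: 75/255 ≈ 0.294118 > 0.04045 → ((0.294118+0.055)/1.055)^2.4 ≈ 0.070360
R_lin = 0.022174, G_lin = 0.198069, B_lin = 0.070360
L = 0.2126×R + 0.7152×G + 0.0722×B
L = 0.2126×0.022174 + 0.7152×0.198069 + 0.0722×0.070360
L ≈ 0.151453


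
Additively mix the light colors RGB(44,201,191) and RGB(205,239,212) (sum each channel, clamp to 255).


Additive: each channel = min(255, C₁+C₂)
R: 44+205 = 249 → 249
G: 201+239 = 440 → 255
B: 191+212 = 403 → 255
= RGB(249, 255, 255)


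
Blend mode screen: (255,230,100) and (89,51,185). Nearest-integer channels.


Screen: C = 255 - (255-A)×(255-B)/255, rounded to nearest integer
R: 255 - (255-255)×(255-89)/255 = 255 - 0/255 ≈ 255 - 0.000 = 255.000 → 255
G: 255 - (255-230)×(255-51)/255 = 255 - 5100/255 ≈ 255 - 20.000 = 235.000 → 235
B: 255 - (255-100)×(255-185)/255 = 255 - 10850/255 ≈ 255 - 42.549 = 212.451 → 212
= RGB(255, 235, 212)


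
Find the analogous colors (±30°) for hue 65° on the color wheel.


Base hue: 65°
Left analog: (65 - 30) mod 360 = 35°
Right analog: (65 + 30) mod 360 = 95°
Analogous hues = 35° and 95°


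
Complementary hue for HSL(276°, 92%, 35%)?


Complement = opposite side of color wheel = hue + 180°
H' = (276 + 180) mod 360 = 96°
S and L unchanged.
= HSL(96°, 92%, 35%)


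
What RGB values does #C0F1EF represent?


C0 → 192 (R)
F1 → 241 (G)
EF → 239 (B)
= RGB(192, 241, 239)


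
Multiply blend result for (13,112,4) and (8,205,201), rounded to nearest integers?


Multiply: C = A×B/255, rounded to nearest integer
R: 13×8/255 = 104/255 ≈ 0.408 → 0
G: 112×205/255 = 22960/255 ≈ 90.039 → 90
B: 4×201/255 = 804/255 ≈ 3.153 → 3
= RGB(0, 90, 3)


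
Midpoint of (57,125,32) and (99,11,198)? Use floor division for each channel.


Midpoint: each channel = ⌊(C₁+C₂)/2⌋
R: ⌊(57+99)/2⌋ = 78
G: ⌊(125+11)/2⌋ = 68
B: ⌊(32+198)/2⌋ = 115
= RGB(78, 68, 115)


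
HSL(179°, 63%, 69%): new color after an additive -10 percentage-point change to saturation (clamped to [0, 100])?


Original S = 63%
Adjustment = -10 percentage points
New S = 63 + (-10) = 53
Clamp to [0, 100] → 53
= HSL(179°, 53%, 69%)


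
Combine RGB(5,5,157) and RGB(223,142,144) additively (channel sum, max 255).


Additive: each channel = min(255, C₁+C₂)
R: 5+223 = 228 → 228
G: 5+142 = 147 → 147
B: 157+144 = 301 → 255
= RGB(228, 147, 255)


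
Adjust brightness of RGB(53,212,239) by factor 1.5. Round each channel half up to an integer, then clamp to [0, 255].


Multiply each channel by 1.5, round half up, clamp to [0, 255]
R: 53×1.5 = 79.5 → round → 80
G: 212×1.5 = 318 → clamp → 255
B: 239×1.5 = 358.5 → round → 359 → clamp → 255
= RGB(80, 255, 255)


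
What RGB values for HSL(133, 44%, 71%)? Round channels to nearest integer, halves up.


H=133°, S=0.44, L=0.71
C = (1-|2L-1|)×S = (1-|0.42|)×0.44 = 0.2552
H' = H/60 = 133/60 ≈ 2.2167; X = C×(1-|H' mod 2 - 1|) ≈ 0.0553
m = L - C/2 = 0.71 - 0.1276 = 0.5824
Sector ⌊H'⌋ = 2 → (R',G',B') = (0.0, 0.2552, ≈0.0553)
RGB = ((R'+m)×255, (G'+m)×255, (B'+m)×255) = (148.512, 213.588, 162.6118)
Round half up → RGB(149, 214, 163)


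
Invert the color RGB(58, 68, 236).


Invert: (255-R, 255-G, 255-B)
R: 255-58 = 197
G: 255-68 = 187
B: 255-236 = 19
= RGB(197, 187, 19)


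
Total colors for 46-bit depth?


Colors = 2^bits = 2^46
= 70,368,744,177,664 colors


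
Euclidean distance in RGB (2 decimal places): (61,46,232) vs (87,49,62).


d = √[(R₁-R₂)² + (G₁-G₂)² + (B₁-B₂)²]
d = √[(61-87)² + (46-49)² + (232-62)²]
d = √[676 + 9 + 28900]
d = √29585
d ≈ 172.00


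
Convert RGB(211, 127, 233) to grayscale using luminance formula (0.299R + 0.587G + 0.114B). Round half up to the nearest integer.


Gray = 0.299×R + 0.587×G + 0.114×B
Gray = 0.299×211 + 0.587×127 + 0.114×233
Gray = 63.089 + 74.549 + 26.562
Gray = 164.200 → round half up → 164
Gray = 164


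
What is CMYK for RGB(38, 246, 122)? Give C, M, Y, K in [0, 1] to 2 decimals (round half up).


R'=38/255≈0.1490, G'=246/255≈0.9647, B'=122/255≈0.4784
K = 1 - max(R',G',B') = 1 - 246/255 = 9/255 = 0.03529… → 0.04
(1-R'-K)/(1-K) simplifies to (max-R)/max with max = 246:
C = (246-38)/246 = 208/246 = 0.84552… → 0.85
M = (246-246)/246 = 0/246 = 0 → 0.00
Y = (246-122)/246 = 124/246 = 0.50406… → 0.50
= CMYK(0.85, 0.00, 0.50, 0.04)


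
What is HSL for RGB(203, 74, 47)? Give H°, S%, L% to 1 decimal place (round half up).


Normalize: R'=203/255≈0.7961, G'=74/255≈0.2902, B'=47/255≈0.1843
Max=203/255, Min=47/255, Δ=Max-Min=156/255
L = (Max+Min)/2 = (203+47)/510 = 250/510 = 0.49019… → L = 49.0%
L ≤ 0.5 → S = Δ/(Max+Min) = 156/(203+47) = 156/250 = 0.624 → S = 62.4%
(the 1/255 factors cancel in S and H, so raw channel differences can be used)
Max is R' → H = 60 × (((G-B)/Δ) mod 6) = 60 × (((74-47)/156) mod 6)
  27/156 = 0.1730…
  H = 60 × 0.1730… = 10.384…° → H = 10.4°
= HSL(10.4°, 62.4%, 49.0%)


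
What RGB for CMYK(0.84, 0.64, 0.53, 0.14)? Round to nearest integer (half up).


R = 255 × (1-C) × (1-K) = 255 × 0.16 × 0.86 = 35.088 → 35
G = 255 × (1-M) × (1-K) = 255 × 0.36 × 0.86 = 78.948 → 79
B = 255 × (1-Y) × (1-K) = 255 × 0.47 × 0.86 = 103.071 → 103
= RGB(35, 79, 103)


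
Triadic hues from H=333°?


Triadic: equally spaced at 120° intervals
H1 = 333°
H2 = (333 + 120) mod 360 = 93°
H3 = (333 + 240) mod 360 = 213°
Triadic = 333°, 93°, 213°


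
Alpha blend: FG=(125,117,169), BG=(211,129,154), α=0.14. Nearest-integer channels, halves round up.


C = α×F + (1-α)×B, with 1-α = 0.86
R: 0.14×125 + 0.86×211 = 17.50 + 181.46 = 198.96 → 199
G: 0.14×117 + 0.86×129 = 16.38 + 110.94 = 127.32 → 127
B: 0.14×169 + 0.86×154 = 23.66 + 132.44 = 156.10 → 156
= RGB(199, 127, 156)


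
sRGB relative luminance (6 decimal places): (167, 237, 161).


Linearize each channel (sRGB transfer function): c = v/255; c_lin = c/12.92 if c ≤ 0.04045, else ((c+0.055)/1.055)^2.4
  R: 167/255 ≈ 0.654902 > 0.04045 → ((0.654902+0.055)/1.055)^2.4 ≈ 0.386429
  G: 237/255 ≈ 0.929412 > 0.04045 → ((0.929412+0.055)/1.055)^2.4 ≈ 0.846873
  B: 161/255 ≈ 0.631373 > 0.04045 → ((0.631373+0.055)/1.055)^2.4 ≈ 0.356400
R_lin = 0.386429, G_lin = 0.846873, B_lin = 0.356400
L = 0.2126×R + 0.7152×G + 0.0722×B
L = 0.2126×0.386429 + 0.7152×0.846873 + 0.0722×0.356400
L ≈ 0.713571


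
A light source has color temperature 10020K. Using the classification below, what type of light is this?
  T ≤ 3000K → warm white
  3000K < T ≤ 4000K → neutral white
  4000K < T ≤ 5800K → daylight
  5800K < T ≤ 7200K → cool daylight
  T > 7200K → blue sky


Temperature: 10020K
10020K > 7200K → blue sky
Classification: blue sky


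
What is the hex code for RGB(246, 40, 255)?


R = 246 → F6 (hex)
G = 40 → 28 (hex)
B = 255 → FF (hex)
Hex = #F628FF


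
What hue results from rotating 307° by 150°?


New hue = (H + rotation) mod 360
New hue = (307 + 150) mod 360
= 457 mod 360
= 97°


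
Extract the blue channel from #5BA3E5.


Color: #5BA3E5
R = 5B = 91
G = A3 = 163
B = E5 = 229
Blue = 229


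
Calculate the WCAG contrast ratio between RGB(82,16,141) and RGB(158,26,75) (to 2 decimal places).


Linearize each sRGB channel c=v/255: c/12.92 if c ≤ 0.04045 else ((c+0.055)/1.055)^2.4
L = 0.2126×R_lin + 0.7152×G_lin + 0.0722×B_lin
Color 1 (82,16,141):
  R=82: 82/255≈0.3216 > 0.04045 → ((0.3216+0.055)/1.055)^2.4 ≈ 0.08438
  G=16: 16/255≈0.0627 > 0.04045 → ((0.0627+0.055)/1.055)^2.4 ≈ 0.00518
  B=141: 141/255≈0.5529 > 0.04045 → ((0.5529+0.055)/1.055)^2.4 ≈ 0.26636
  L1 = 0.2126×0.08438 + 0.7152×0.00518 + 0.0722×0.26636 ≈ 0.04088
Color 2 (158,26,75):
  R=158: 158/255≈0.6196 > 0.04045 → ((0.6196+0.055)/1.055)^2.4 ≈ 0.34191
  G=26: 26/255≈0.1020 > 0.04045 → ((0.1020+0.055)/1.055)^2.4 ≈ 0.01033
  B=75: 75/255≈0.2941 > 0.04045 → ((0.2941+0.055)/1.055)^2.4 ≈ 0.07036
  L2 = 0.2126×0.34191 + 0.7152×0.01033 + 0.0722×0.07036 ≈ 0.08516
Lighter = 0.08516, Darker = 0.04088
Ratio = (L_lighter + 0.05) / (L_darker + 0.05)
Ratio = (0.08516 + 0.05) / (0.04088 + 0.05) = 0.13516 / 0.09088 ≈ 1.4873
Ratio ≈ 1.49:1


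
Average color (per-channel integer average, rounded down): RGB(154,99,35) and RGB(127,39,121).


Midpoint: each channel = ⌊(C₁+C₂)/2⌋
R: ⌊(154+127)/2⌋ = 140
G: ⌊(99+39)/2⌋ = 69
B: ⌊(35+121)/2⌋ = 78
= RGB(140, 69, 78)


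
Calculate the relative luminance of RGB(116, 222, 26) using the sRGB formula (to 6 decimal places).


Linearize each channel (sRGB transfer function): c = v/255; c_lin = c/12.92 if c ≤ 0.04045, else ((c+0.055)/1.055)^2.4
  R: 116/255 ≈ 0.454902 > 0.04045 → ((0.454902+0.055)/1.055)^2.4 ≈ 0.174647
  G: 222/255 ≈ 0.870588 > 0.04045 → ((0.870588+0.055)/1.055)^2.4 ≈ 0.730461
  B: 26/255 ≈ 0.101961 > 0.04045 → ((0.101961+0.055)/1.055)^2.4 ≈ 0.010330
R_lin = 0.174647, G_lin = 0.730461, B_lin = 0.010330
L = 0.2126×R + 0.7152×G + 0.0722×B
L = 0.2126×0.174647 + 0.7152×0.730461 + 0.0722×0.010330
L ≈ 0.560301


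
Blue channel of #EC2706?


Color: #EC2706
R = EC = 236
G = 27 = 39
B = 06 = 6
Blue = 6


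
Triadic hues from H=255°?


Triadic: equally spaced at 120° intervals
H1 = 255°
H2 = (255 + 120) mod 360 = 15°
H3 = (255 + 240) mod 360 = 135°
Triadic = 255°, 15°, 135°


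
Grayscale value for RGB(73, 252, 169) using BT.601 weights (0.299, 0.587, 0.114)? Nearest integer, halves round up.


Gray = 0.299×R + 0.587×G + 0.114×B
Gray = 0.299×73 + 0.587×252 + 0.114×169
Gray = 21.827 + 147.924 + 19.266
Gray = 189.017 → round half up → 189
Gray = 189


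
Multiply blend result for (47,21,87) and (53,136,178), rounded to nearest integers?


Multiply: C = A×B/255, rounded to nearest integer
R: 47×53/255 = 2491/255 ≈ 9.769 → 10
G: 21×136/255 = 2856/255 ≈ 11.200 → 11
B: 87×178/255 = 15486/255 ≈ 60.729 → 61
= RGB(10, 11, 61)


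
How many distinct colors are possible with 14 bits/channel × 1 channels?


Total bits = 14 bits/channel × 1 channels = 14 bits
Distinct colors = 2^14
= 16,384 colors


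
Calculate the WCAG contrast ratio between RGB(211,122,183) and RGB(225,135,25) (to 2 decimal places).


Linearize each sRGB channel c=v/255: c/12.92 if c ≤ 0.04045 else ((c+0.055)/1.055)^2.4
L = 0.2126×R_lin + 0.7152×G_lin + 0.0722×B_lin
Color 1 (211,122,183):
  R=211: 211/255≈0.8275 > 0.04045 → ((0.8275+0.055)/1.055)^2.4 ≈ 0.65141
  G=122: 122/255≈0.4784 > 0.04045 → ((0.4784+0.055)/1.055)^2.4 ≈ 0.19462
  B=183: 183/255≈0.7176 > 0.04045 → ((0.7176+0.055)/1.055)^2.4 ≈ 0.47353
  L1 = 0.2126×0.65141 + 0.7152×0.19462 + 0.0722×0.47353 ≈ 0.31187
Color 2 (225,135,25):
  R=225: 225/255≈0.8824 > 0.04045 → ((0.8824+0.055)/1.055)^2.4 ≈ 0.75294
  G=135: 135/255≈0.5294 > 0.04045 → ((0.5294+0.055)/1.055)^2.4 ≈ 0.24228
  B=25: 25/255≈0.0980 > 0.04045 → ((0.0980+0.055)/1.055)^2.4 ≈ 0.00972
  L2 = 0.2126×0.75294 + 0.7152×0.24228 + 0.0722×0.00972 ≈ 0.33406
Lighter = 0.33406, Darker = 0.31187
Ratio = (L_lighter + 0.05) / (L_darker + 0.05)
Ratio = (0.33406 + 0.05) / (0.31187 + 0.05) = 0.38406 / 0.36187 ≈ 1.0613
Ratio ≈ 1.06:1


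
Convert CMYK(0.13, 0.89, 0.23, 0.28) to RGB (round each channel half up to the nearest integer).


R = 255 × (1-C) × (1-K) = 255 × 0.87 × 0.72 = 159.732 → 160
G = 255 × (1-M) × (1-K) = 255 × 0.11 × 0.72 = 20.196 → 20
B = 255 × (1-Y) × (1-K) = 255 × 0.77 × 0.72 = 141.372 → 141
= RGB(160, 20, 141)


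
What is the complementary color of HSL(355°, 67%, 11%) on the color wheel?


Complement = opposite side of color wheel = hue + 180°
H' = (355 + 180) mod 360 = 175°
S and L unchanged.
= HSL(175°, 67%, 11%)


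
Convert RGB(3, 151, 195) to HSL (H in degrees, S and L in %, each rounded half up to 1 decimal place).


Normalize: R'=3/255≈0.0118, G'=151/255≈0.5922, B'=195/255≈0.7647
Max=195/255, Min=3/255, Δ=Max-Min=192/255
L = (Max+Min)/2 = (195+3)/510 = 198/510 = 0.38823… → L = 38.8%
L ≤ 0.5 → S = Δ/(Max+Min) = 192/(195+3) = 192/198 = 0.96969… → S = 97.0%
(the 1/255 factors cancel in S and H, so raw channel differences can be used)
Max is B' → H = 60 × ((R-G)/Δ + 4) = 60 × ((3-151)/192 + 4)
  -148/192 + 4 = -0.7708… + 4 = 3.2291…
  H = 60 × 3.2291… = 193.75° → H = 193.8°
= HSL(193.8°, 97.0%, 38.8%)


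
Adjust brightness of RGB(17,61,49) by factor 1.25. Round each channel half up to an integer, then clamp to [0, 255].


Multiply each channel by 1.25, round half up, clamp to [0, 255]
R: 17×1.25 = 21.25 → round → 21
G: 61×1.25 = 76.25 → round → 76
B: 49×1.25 = 61.25 → round → 61
= RGB(21, 76, 61)


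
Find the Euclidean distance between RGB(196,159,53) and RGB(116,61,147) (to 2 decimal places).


d = √[(R₁-R₂)² + (G₁-G₂)² + (B₁-B₂)²]
d = √[(196-116)² + (159-61)² + (53-147)²]
d = √[6400 + 9604 + 8836]
d = √24840
d ≈ 157.61


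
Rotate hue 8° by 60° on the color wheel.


New hue = (H + rotation) mod 360
New hue = (8 + 60) mod 360
= 68 mod 360
= 68°


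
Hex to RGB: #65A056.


65 → 101 (R)
A0 → 160 (G)
56 → 86 (B)
= RGB(101, 160, 86)


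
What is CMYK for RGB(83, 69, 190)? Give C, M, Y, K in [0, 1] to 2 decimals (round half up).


R'=83/255≈0.3255, G'=69/255≈0.2706, B'=190/255≈0.7451
K = 1 - max(R',G',B') = 1 - 190/255 = 65/255 = 0.25490… → 0.25
(1-R'-K)/(1-K) simplifies to (max-R)/max with max = 190:
C = (190-83)/190 = 107/190 = 0.56315… → 0.56
M = (190-69)/190 = 121/190 = 0.63684… → 0.64
Y = (190-190)/190 = 0/190 = 0 → 0.00
= CMYK(0.56, 0.64, 0.00, 0.25)


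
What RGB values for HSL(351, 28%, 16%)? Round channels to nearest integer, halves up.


H=351°, S=0.28, L=0.16
C = (1-|2L-1|)×S = (1-|-0.68|)×0.28 = 0.0896
H' = H/60 = 351/60 ≈ 5.8500; X = C×(1-|H' mod 2 - 1|) = 0.01344
m = L - C/2 = 0.16 - 0.0448 = 0.1152
Sector ⌊H'⌋ = 5 → (R',G',B') = (0.0896, 0.0, 0.01344)
RGB = ((R'+m)×255, (G'+m)×255, (B'+m)×255) = (52.224, 29.376, 32.8032)
Round half up → RGB(52, 29, 33)


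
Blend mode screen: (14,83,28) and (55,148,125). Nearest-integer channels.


Screen: C = 255 - (255-A)×(255-B)/255, rounded to nearest integer
R: 255 - (255-14)×(255-55)/255 = 255 - 48200/255 ≈ 255 - 189.020 = 65.980 → 66
G: 255 - (255-83)×(255-148)/255 = 255 - 18404/255 ≈ 255 - 72.173 = 182.827 → 183
B: 255 - (255-28)×(255-125)/255 = 255 - 29510/255 ≈ 255 - 115.725 = 139.275 → 139
= RGB(66, 183, 139)


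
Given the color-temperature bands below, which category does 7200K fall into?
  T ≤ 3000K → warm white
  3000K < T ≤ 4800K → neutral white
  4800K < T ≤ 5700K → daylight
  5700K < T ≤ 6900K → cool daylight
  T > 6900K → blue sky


Temperature: 7200K
7200K > 6900K → blue sky
Classification: blue sky


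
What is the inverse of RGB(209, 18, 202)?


Invert: (255-R, 255-G, 255-B)
R: 255-209 = 46
G: 255-18 = 237
B: 255-202 = 53
= RGB(46, 237, 53)


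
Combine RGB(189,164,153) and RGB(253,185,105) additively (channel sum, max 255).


Additive: each channel = min(255, C₁+C₂)
R: 189+253 = 442 → 255
G: 164+185 = 349 → 255
B: 153+105 = 258 → 255
= RGB(255, 255, 255)


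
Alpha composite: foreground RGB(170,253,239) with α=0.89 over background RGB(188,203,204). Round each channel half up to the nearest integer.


C = α×F + (1-α)×B, with 1-α = 0.11
R: 0.89×170 + 0.11×188 = 151.30 + 20.68 = 171.98 → 172
G: 0.89×253 + 0.11×203 = 225.17 + 22.33 = 247.50 → 248
B: 0.89×239 + 0.11×204 = 212.71 + 22.44 = 235.15 → 235
= RGB(172, 248, 235)


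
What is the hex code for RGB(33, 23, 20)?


R = 33 → 21 (hex)
G = 23 → 17 (hex)
B = 20 → 14 (hex)
Hex = #211714


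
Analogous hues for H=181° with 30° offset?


Base hue: 181°
Left analog: (181 - 30) mod 360 = 151°
Right analog: (181 + 30) mod 360 = 211°
Analogous hues = 151° and 211°


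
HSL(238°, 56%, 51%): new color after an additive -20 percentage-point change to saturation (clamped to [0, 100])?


Original S = 56%
Adjustment = -20 percentage points
New S = 56 + (-20) = 36
Clamp to [0, 100] → 36
= HSL(238°, 36%, 51%)


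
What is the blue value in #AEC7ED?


Color: #AEC7ED
R = AE = 174
G = C7 = 199
B = ED = 237
Blue = 237


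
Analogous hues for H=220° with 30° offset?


Base hue: 220°
Left analog: (220 - 30) mod 360 = 190°
Right analog: (220 + 30) mod 360 = 250°
Analogous hues = 190° and 250°


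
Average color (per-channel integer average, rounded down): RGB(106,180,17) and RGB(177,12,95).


Midpoint: each channel = ⌊(C₁+C₂)/2⌋
R: ⌊(106+177)/2⌋ = 141
G: ⌊(180+12)/2⌋ = 96
B: ⌊(17+95)/2⌋ = 56
= RGB(141, 96, 56)


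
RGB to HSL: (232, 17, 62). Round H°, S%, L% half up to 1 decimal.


Normalize: R'=232/255≈0.9098, G'=17/255≈0.0667, B'=62/255≈0.2431
Max=232/255, Min=17/255, Δ=Max-Min=215/255
L = (Max+Min)/2 = (232+17)/510 = 249/510 = 0.48823… → L = 48.8%
L ≤ 0.5 → S = Δ/(Max+Min) = 215/(232+17) = 215/249 = 0.86345… → S = 86.3%
(the 1/255 factors cancel in S and H, so raw channel differences can be used)
Max is R' → H = 60 × (((G-B)/Δ) mod 6) = 60 × (((17-62)/215) mod 6)
  (-45)/215 = -0.2093…; negative, so add 6 → 5.7906…
  H = 60 × 5.7906… = 347.441…° → H = 347.4°
= HSL(347.4°, 86.3%, 48.8%)


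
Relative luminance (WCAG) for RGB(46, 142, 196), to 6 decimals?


Linearize each channel (sRGB transfer function): c = v/255; c_lin = c/12.92 if c ≤ 0.04045, else ((c+0.055)/1.055)^2.4
  R: 46/255 ≈ 0.180392 > 0.04045 → ((0.180392+0.055)/1.055)^2.4 ≈ 0.027321
  G: 142/255 ≈ 0.556863 > 0.04045 → ((0.556863+0.055)/1.055)^2.4 ≈ 0.270498
  B: 196/255 ≈ 0.768627 > 0.04045 → ((0.768627+0.055)/1.055)^2.4 ≈ 0.552011
R_lin = 0.027321, G_lin = 0.270498, B_lin = 0.552011
L = 0.2126×R + 0.7152×G + 0.0722×B
L = 0.2126×0.027321 + 0.7152×0.270498 + 0.0722×0.552011
L ≈ 0.239124


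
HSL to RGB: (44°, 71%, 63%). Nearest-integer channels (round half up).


H=44°, S=0.71, L=0.63
C = (1-|2L-1|)×S = (1-|0.26|)×0.71 = 0.5254
H' = H/60 = 44/60 ≈ 0.7333; X = C×(1-|H' mod 2 - 1|) ≈ 0.3853
m = L - C/2 = 0.63 - 0.2627 = 0.3673
Sector ⌊H'⌋ = 0 → (R',G',B') = (0.5254, ≈0.3853, 0.0)
RGB = ((R'+m)×255, (G'+m)×255, (B'+m)×255) = (227.6385, 191.9113, 93.6615)
Round half up → RGB(228, 192, 94)


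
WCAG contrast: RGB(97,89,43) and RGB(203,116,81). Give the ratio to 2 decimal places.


Linearize each sRGB channel c=v/255: c/12.92 if c ≤ 0.04045 else ((c+0.055)/1.055)^2.4
L = 0.2126×R_lin + 0.7152×G_lin + 0.0722×B_lin
Color 1 (97,89,43):
  R=97: 97/255≈0.3804 > 0.04045 → ((0.3804+0.055)/1.055)^2.4 ≈ 0.11954
  G=89: 89/255≈0.3490 > 0.04045 → ((0.3490+0.055)/1.055)^2.4 ≈ 0.09990
  B=43: 43/255≈0.1686 > 0.04045 → ((0.1686+0.055)/1.055)^2.4 ≈ 0.02416
  L1 = 0.2126×0.11954 + 0.7152×0.09990 + 0.0722×0.02416 ≈ 0.09861
Color 2 (203,116,81):
  R=203: 203/255≈0.7961 > 0.04045 → ((0.7961+0.055)/1.055)^2.4 ≈ 0.59720
  G=116: 116/255≈0.4549 > 0.04045 → ((0.4549+0.055)/1.055)^2.4 ≈ 0.17465
  B=81: 81/255≈0.3176 > 0.04045 → ((0.3176+0.055)/1.055)^2.4 ≈ 0.08228
  L2 = 0.2126×0.59720 + 0.7152×0.17465 + 0.0722×0.08228 ≈ 0.25781
Lighter = 0.25781, Darker = 0.09861
Ratio = (L_lighter + 0.05) / (L_darker + 0.05)
Ratio = (0.25781 + 0.05) / (0.09861 + 0.05) = 0.30781 / 0.14861 ≈ 2.0713
Ratio ≈ 2.07:1


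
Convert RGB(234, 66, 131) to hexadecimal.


R = 234 → EA (hex)
G = 66 → 42 (hex)
B = 131 → 83 (hex)
Hex = #EA4283


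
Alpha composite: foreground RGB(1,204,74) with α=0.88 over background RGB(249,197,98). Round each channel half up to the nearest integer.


C = α×F + (1-α)×B, with 1-α = 0.12
R: 0.88×1 + 0.12×249 = 0.88 + 29.88 = 30.76 → 31
G: 0.88×204 + 0.12×197 = 179.52 + 23.64 = 203.16 → 203
B: 0.88×74 + 0.12×98 = 65.12 + 11.76 = 76.88 → 77
= RGB(31, 203, 77)


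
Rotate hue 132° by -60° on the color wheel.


New hue = (H + rotation) mod 360
New hue = (132 -60) mod 360
= 72 mod 360
= 72°


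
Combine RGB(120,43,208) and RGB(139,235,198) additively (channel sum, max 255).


Additive: each channel = min(255, C₁+C₂)
R: 120+139 = 259 → 255
G: 43+235 = 278 → 255
B: 208+198 = 406 → 255
= RGB(255, 255, 255)


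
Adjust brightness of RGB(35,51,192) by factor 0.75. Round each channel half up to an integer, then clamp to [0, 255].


Multiply each channel by 0.75, round half up, clamp to [0, 255]
R: 35×0.75 = 26.25 → round → 26
G: 51×0.75 = 38.25 → round → 38
B: 192×0.75 = 144
= RGB(26, 38, 144)


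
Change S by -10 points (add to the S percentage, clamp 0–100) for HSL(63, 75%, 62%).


Original S = 75%
Adjustment = -10 percentage points
New S = 75 + (-10) = 65
Clamp to [0, 100] → 65
= HSL(63°, 65%, 62%)


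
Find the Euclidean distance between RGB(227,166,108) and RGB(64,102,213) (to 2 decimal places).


d = √[(R₁-R₂)² + (G₁-G₂)² + (B₁-B₂)²]
d = √[(227-64)² + (166-102)² + (108-213)²]
d = √[26569 + 4096 + 11025]
d = √41690
d ≈ 204.18
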